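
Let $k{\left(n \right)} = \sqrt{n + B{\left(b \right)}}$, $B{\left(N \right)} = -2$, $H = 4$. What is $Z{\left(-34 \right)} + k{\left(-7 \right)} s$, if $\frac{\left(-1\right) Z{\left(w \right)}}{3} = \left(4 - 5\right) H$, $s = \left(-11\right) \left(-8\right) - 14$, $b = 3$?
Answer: $12 + 222 i \approx 12.0 + 222.0 i$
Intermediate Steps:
$k{\left(n \right)} = \sqrt{-2 + n}$ ($k{\left(n \right)} = \sqrt{n - 2} = \sqrt{-2 + n}$)
$s = 74$ ($s = 88 - 14 = 74$)
$Z{\left(w \right)} = 12$ ($Z{\left(w \right)} = - 3 \left(4 - 5\right) 4 = - 3 \left(\left(-1\right) 4\right) = \left(-3\right) \left(-4\right) = 12$)
$Z{\left(-34 \right)} + k{\left(-7 \right)} s = 12 + \sqrt{-2 - 7} \cdot 74 = 12 + \sqrt{-9} \cdot 74 = 12 + 3 i 74 = 12 + 222 i$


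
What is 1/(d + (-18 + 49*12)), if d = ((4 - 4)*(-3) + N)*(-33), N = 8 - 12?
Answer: 1/702 ≈ 0.0014245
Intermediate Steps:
N = -4
d = 132 (d = ((4 - 4)*(-3) - 4)*(-33) = (0*(-3) - 4)*(-33) = (0 - 4)*(-33) = -4*(-33) = 132)
1/(d + (-18 + 49*12)) = 1/(132 + (-18 + 49*12)) = 1/(132 + (-18 + 588)) = 1/(132 + 570) = 1/702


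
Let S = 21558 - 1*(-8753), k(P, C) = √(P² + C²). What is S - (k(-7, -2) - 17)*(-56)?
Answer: 29359 + 56*√53 ≈ 29767.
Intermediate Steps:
k(P, C) = √(C² + P²)
S = 30311 (S = 21558 + 8753 = 30311)
S - (k(-7, -2) - 17)*(-56) = 30311 - (√((-2)² + (-7)²) - 17)*(-56) = 30311 - (√(4 + 49) - 17)*(-56) = 30311 - (√53 - 17)*(-56) = 30311 - (-17 + √53)*(-56) = 30311 - (952 - 56*√53) = 30311 + (-952 + 56*√53) = 29359 + 56*√53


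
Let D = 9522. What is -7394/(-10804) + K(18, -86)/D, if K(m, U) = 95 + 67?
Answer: 2004331/2857658 ≈ 0.70139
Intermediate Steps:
K(m, U) = 162
-7394/(-10804) + K(18, -86)/D = -7394/(-10804) + 162/9522 = -7394*(-1/10804) + 162*(1/9522) = 3697/5402 + 9/529 = 2004331/2857658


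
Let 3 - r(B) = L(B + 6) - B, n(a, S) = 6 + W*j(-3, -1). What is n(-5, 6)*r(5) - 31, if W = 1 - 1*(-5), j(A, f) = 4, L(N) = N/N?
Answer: 179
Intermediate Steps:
L(N) = 1
W = 6 (W = 1 + 5 = 6)
n(a, S) = 30 (n(a, S) = 6 + 6*4 = 6 + 24 = 30)
r(B) = 2 + B (r(B) = 3 - (1 - B) = 3 + (-1 + B) = 2 + B)
n(-5, 6)*r(5) - 31 = 30*(2 + 5) - 31 = 30*7 - 31 = 210 - 31 = 179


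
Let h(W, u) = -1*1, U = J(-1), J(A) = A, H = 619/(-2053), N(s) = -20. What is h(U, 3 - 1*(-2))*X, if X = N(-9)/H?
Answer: -41060/619 ≈ -66.333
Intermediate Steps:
H = -619/2053 (H = 619*(-1/2053) = -619/2053 ≈ -0.30151)
U = -1
X = 41060/619 (X = -20/(-619/2053) = -20*(-2053/619) = 41060/619 ≈ 66.333)
h(W, u) = -1
h(U, 3 - 1*(-2))*X = -1*41060/619 = -41060/619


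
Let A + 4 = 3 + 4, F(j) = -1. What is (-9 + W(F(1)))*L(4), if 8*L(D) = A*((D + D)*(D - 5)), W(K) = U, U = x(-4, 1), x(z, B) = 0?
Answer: 27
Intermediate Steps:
U = 0
W(K) = 0
A = 3 (A = -4 + (3 + 4) = -4 + 7 = 3)
L(D) = 3*D*(-5 + D)/4 (L(D) = (3*((D + D)*(D - 5)))/8 = (3*((2*D)*(-5 + D)))/8 = (3*(2*D*(-5 + D)))/8 = (6*D*(-5 + D))/8 = 3*D*(-5 + D)/4)
(-9 + W(F(1)))*L(4) = (-9 + 0)*((¾)*4*(-5 + 4)) = -27*4*(-1)/4 = -9*(-3) = 27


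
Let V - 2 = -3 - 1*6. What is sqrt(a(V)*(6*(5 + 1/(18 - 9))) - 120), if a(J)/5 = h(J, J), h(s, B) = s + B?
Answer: 20*I*sqrt(51)/3 ≈ 47.609*I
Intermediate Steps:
h(s, B) = B + s
V = -7 (V = 2 + (-3 - 1*6) = 2 + (-3 - 6) = 2 - 9 = -7)
a(J) = 10*J (a(J) = 5*(J + J) = 5*(2*J) = 10*J)
sqrt(a(V)*(6*(5 + 1/(18 - 9))) - 120) = sqrt((10*(-7))*(6*(5 + 1/(18 - 9))) - 120) = sqrt(-420*(5 + 1/9) - 120) = sqrt(-420*46/9 - 120) = sqrt(-70*92/3 - 120) = sqrt(-6440/3 - 120) = sqrt(-6800/3) = 20*I*sqrt(51)/3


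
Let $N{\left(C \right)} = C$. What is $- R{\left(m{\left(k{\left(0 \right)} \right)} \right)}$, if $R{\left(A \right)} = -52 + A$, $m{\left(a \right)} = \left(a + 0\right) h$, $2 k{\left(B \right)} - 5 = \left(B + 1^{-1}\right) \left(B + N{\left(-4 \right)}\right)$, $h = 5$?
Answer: $\frac{99}{2} \approx 49.5$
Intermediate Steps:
$k{\left(B \right)} = \frac{5}{2} + \frac{\left(1 + B\right) \left(-4 + B\right)}{2}$ ($k{\left(B \right)} = \frac{5}{2} + \frac{\left(B + 1^{-1}\right) \left(B - 4\right)}{2} = \frac{5}{2} + \frac{\left(B + 1\right) \left(-4 + B\right)}{2} = \frac{5}{2} + \frac{\left(1 + B\right) \left(-4 + B\right)}{2}$)
$m{\left(a \right)} = 5 a$ ($m{\left(a \right)} = \left(a + 0\right) 5 = a 5 = 5 a$)
$- R{\left(m{\left(k{\left(0 \right)} \right)} \right)} = - (-52 + 5 \left(\frac{1}{2} + \frac{0^{2}}{2} - 0\right)) = - (-52 + 5 \left(\frac{1}{2} + \frac{1}{2} \cdot 0 + 0\right)) = - (-52 + 5 \left(\frac{1}{2} + 0 + 0\right)) = - (-52 + 5 \cdot \frac{1}{2}) = - (-52 + \frac{5}{2}) = \left(-1\right) \left(- \frac{99}{2}\right) = \frac{99}{2}$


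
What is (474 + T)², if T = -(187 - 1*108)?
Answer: 156025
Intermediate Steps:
T = -79 (T = -(187 - 108) = -1*79 = -79)
(474 + T)² = (474 - 79)² = 395² = 156025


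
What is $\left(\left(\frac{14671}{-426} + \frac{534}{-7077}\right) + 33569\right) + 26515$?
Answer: $\frac{60345769739}{1004934} \approx 60050.0$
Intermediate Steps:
$\left(\left(\frac{14671}{-426} + \frac{534}{-7077}\right) + 33569\right) + 26515 = \left(\left(14671 \left(- \frac{1}{426}\right) + 534 \left(- \frac{1}{7077}\right)\right) + 33569\right) + 26515 = \left(\left(- \frac{14671}{426} - \frac{178}{2359}\right) + 33569\right) + 26515 = \left(- \frac{34684717}{1004934} + 33569\right) + 26515 = \frac{33699944729}{1004934} + 26515 = \frac{60345769739}{1004934}$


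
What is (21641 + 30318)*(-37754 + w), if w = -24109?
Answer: -3214339617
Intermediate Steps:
(21641 + 30318)*(-37754 + w) = (21641 + 30318)*(-37754 - 24109) = 51959*(-61863) = -3214339617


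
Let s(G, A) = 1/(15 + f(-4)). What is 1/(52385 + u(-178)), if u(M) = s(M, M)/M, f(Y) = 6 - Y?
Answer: 4450/233113249 ≈ 1.9089e-5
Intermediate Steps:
s(G, A) = 1/25 (s(G, A) = 1/(15 + (6 - 1*(-4))) = 1/(15 + (6 + 4)) = 1/(15 + 10) = 1/25)
u(M) = 1/(25*M)
1/(52385 + u(-178)) = 1/(52385 + (1/25)/(-178)) = 1/(52385 + (1/25)*(-1/178)) = 1/(52385 - 1/4450) = 1/(233113249/4450) = 4450/233113249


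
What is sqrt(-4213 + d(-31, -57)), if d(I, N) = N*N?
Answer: 2*I*sqrt(241) ≈ 31.048*I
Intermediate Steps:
d(I, N) = N**2
sqrt(-4213 + d(-31, -57)) = sqrt(-4213 + (-57)**2) = sqrt(-4213 + 3249) = sqrt(-964) = 2*I*sqrt(241)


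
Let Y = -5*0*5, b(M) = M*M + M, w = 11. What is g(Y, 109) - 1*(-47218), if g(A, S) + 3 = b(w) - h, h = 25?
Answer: 47322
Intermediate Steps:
b(M) = M + M**2 (b(M) = M**2 + M = M + M**2)
Y = 0 (Y = 0*5 = 0)
g(A, S) = 104 (g(A, S) = -3 + (11*(1 + 11) - 1*25) = -3 + (11*12 - 25) = -3 + (132 - 25) = -3 + 107 = 104)
g(Y, 109) - 1*(-47218) = 104 - 1*(-47218) = 104 + 47218 = 47322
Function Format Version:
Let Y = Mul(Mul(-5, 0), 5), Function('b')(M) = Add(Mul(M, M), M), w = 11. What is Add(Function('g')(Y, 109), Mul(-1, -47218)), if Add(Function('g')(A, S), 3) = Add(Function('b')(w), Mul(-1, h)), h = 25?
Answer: 47322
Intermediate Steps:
Function('b')(M) = Add(M, Pow(M, 2)) (Function('b')(M) = Add(Pow(M, 2), M) = Add(M, Pow(M, 2)))
Y = 0 (Y = Mul(0, 5) = 0)
Function('g')(A, S) = 104 (Function('g')(A, S) = Add(-3, Add(Mul(11, Add(1, 11)), Mul(-1, 25))) = Add(-3, Add(Mul(11, 12), -25)) = Add(-3, Add(132, -25)) = Add(-3, 107) = 104)
Add(Function('g')(Y, 109), Mul(-1, -47218)) = Add(104, Mul(-1, -47218)) = Add(104, 47218) = 47322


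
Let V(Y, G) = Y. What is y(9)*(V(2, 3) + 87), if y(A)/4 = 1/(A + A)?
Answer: 178/9 ≈ 19.778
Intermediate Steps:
y(A) = 2/A (y(A) = 4/(A + A) = 4/((2*A)) = 4*(1/(2*A)) = 2/A)
y(9)*(V(2, 3) + 87) = (2/9)*(2 + 87) = (2*(1/9))*89 = (2/9)*89 = 178/9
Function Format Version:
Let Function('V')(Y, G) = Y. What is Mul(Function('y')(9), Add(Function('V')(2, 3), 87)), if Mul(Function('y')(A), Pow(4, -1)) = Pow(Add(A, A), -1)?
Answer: Rational(178, 9) ≈ 19.778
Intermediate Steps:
Function('y')(A) = Mul(2, Pow(A, -1)) (Function('y')(A) = Mul(4, Pow(Add(A, A), -1)) = Mul(4, Pow(Mul(2, A), -1)) = Mul(4, Mul(Rational(1, 2), Pow(A, -1))) = Mul(2, Pow(A, -1)))
Mul(Function('y')(9), Add(Function('V')(2, 3), 87)) = Mul(Mul(2, Pow(9, -1)), Add(2, 87)) = Mul(Mul(2, Rational(1, 9)), 89) = Mul(Rational(2, 9), 89) = Rational(178, 9)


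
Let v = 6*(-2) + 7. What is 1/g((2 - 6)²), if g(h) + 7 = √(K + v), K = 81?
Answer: 7/27 + 2*√19/27 ≈ 0.58214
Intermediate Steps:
v = -5 (v = -12 + 7 = -5)
g(h) = -7 + 2*√19 (g(h) = -7 + √(81 - 5) = -7 + √76 = -7 + 2*√19)
1/g((2 - 6)²) = 1/(-7 + 2*√19)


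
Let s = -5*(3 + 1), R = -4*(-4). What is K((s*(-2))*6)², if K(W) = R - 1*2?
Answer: 196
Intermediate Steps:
R = 16
s = -20 (s = -5*4 = -20)
K(W) = 14 (K(W) = 16 - 1*2 = 16 - 2 = 14)
K((s*(-2))*6)² = 14² = 196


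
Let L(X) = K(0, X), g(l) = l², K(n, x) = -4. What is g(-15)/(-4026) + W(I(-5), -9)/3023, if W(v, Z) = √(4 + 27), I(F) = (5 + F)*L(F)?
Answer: -75/1342 + √31/3023 ≈ -0.054045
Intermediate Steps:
L(X) = -4
I(F) = -20 - 4*F (I(F) = (5 + F)*(-4) = -20 - 4*F)
W(v, Z) = √31
g(-15)/(-4026) + W(I(-5), -9)/3023 = (-15)²/(-4026) + √31/3023 = 225*(-1/4026) + √31*(1/3023) = -75/1342 + √31/3023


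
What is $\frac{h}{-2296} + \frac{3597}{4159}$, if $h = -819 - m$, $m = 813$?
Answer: $\frac{1880775}{1193633} \approx 1.5757$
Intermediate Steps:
$h = -1632$ ($h = -819 - 813 = -1632$)
$\frac{h}{-2296} + \frac{3597}{4159} = - \frac{1632}{-2296} + \frac{3597}{4159} = \left(-1632\right) \left(- \frac{1}{2296}\right) + 3597 \cdot \frac{1}{4159} = \frac{204}{287} + \frac{3597}{4159} = \frac{1880775}{1193633}$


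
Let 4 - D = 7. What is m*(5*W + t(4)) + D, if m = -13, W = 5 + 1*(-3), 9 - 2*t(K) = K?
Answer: -331/2 ≈ -165.50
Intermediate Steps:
t(K) = 9/2 - K/2
D = -3 (D = 4 - 1*7 = 4 - 7 = -3)
W = 2 (W = 5 - 3 = 2)
m*(5*W + t(4)) + D = -13*(5*2 + (9/2 - 1/2*4)) - 3 = -13*(10 + (9/2 - 2)) - 3 = -13*(10 + 5/2) - 3 = -13*25/2 - 3 = -325/2 - 3 = -331/2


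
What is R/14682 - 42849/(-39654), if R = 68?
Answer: 35100305/32344446 ≈ 1.0852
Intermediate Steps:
R/14682 - 42849/(-39654) = 68/14682 - 42849/(-39654) = 68*(1/14682) - 42849*(-1/39654) = 34/7341 + 4761/4406 = 35100305/32344446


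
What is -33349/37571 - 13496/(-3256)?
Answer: 49809234/15291397 ≈ 3.2573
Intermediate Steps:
-33349/37571 - 13496/(-3256) = -33349*1/37571 - 13496*(-1/3256) = -33349/37571 + 1687/407 = 49809234/15291397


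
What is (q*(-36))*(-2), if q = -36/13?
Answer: -2592/13 ≈ -199.38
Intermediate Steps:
q = -36/13 (q = -36*1/13 = -36/13 ≈ -2.7692)
(q*(-36))*(-2) = -36/13*(-36)*(-2) = (1296/13)*(-2) = -2592/13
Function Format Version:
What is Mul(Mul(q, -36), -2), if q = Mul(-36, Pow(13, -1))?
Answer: Rational(-2592, 13) ≈ -199.38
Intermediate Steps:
q = Rational(-36, 13) (q = Mul(-36, Rational(1, 13)) = Rational(-36, 13) ≈ -2.7692)
Mul(Mul(q, -36), -2) = Mul(Mul(Rational(-36, 13), -36), -2) = Mul(Rational(1296, 13), -2) = Rational(-2592, 13)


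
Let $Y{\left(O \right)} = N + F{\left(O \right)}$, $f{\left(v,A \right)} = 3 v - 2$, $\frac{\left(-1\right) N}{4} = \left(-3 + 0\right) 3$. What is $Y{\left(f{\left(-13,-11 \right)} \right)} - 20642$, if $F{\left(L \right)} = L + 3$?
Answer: $-20644$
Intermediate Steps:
$N = 36$ ($N = - 4 \left(-3 + 0\right) 3 = - 4 \left(\left(-3\right) 3\right) = \left(-4\right) \left(-9\right) = 36$)
$f{\left(v,A \right)} = -2 + 3 v$
$F{\left(L \right)} = 3 + L$
$Y{\left(O \right)} = 39 + O$ ($Y{\left(O \right)} = 36 + \left(3 + O\right) = 39 + O$)
$Y{\left(f{\left(-13,-11 \right)} \right)} - 20642 = \left(39 + \left(-2 + 3 \left(-13\right)\right)\right) - 20642 = \left(39 - 41\right) - 20642 = -2 - 20642 = -20644$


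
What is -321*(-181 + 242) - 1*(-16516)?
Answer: -3065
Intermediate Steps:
-321*(-181 + 242) - 1*(-16516) = -321*61 + 16516 = -19581 + 16516 = -3065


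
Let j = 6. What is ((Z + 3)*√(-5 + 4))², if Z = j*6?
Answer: -1521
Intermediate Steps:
Z = 36 (Z = 6*6 = 36)
((Z + 3)*√(-5 + 4))² = ((36 + 3)*√(-5 + 4))² = (39*√(-1))² = (39*I)² = -1521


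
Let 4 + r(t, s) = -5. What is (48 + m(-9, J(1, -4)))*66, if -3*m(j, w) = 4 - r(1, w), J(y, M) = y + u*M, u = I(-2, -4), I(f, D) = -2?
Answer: 2882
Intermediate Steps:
r(t, s) = -9 (r(t, s) = -4 - 5 = -9)
u = -2
J(y, M) = y - 2*M
m(j, w) = -13/3 (m(j, w) = -(4 - 1*(-9))/3 = -(4 + 9)/3 = -⅓*13 = -13/3)
(48 + m(-9, J(1, -4)))*66 = (48 - 13/3)*66 = (131/3)*66 = 2882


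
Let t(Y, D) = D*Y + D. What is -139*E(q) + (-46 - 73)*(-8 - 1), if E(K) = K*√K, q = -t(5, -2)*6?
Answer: 1071 - 60048*√2 ≈ -83850.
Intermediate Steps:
t(Y, D) = D + D*Y
q = 72 (q = -(-2)*(1 + 5)*6 = -(-2)*6*6 = -1*(-12)*6 = 12*6 = 72)
E(K) = K^(3/2)
-139*E(q) + (-46 - 73)*(-8 - 1) = -60048*√2 + (-46 - 73)*(-8 - 1) = -60048*√2 - 119*(-9) = -60048*√2 + 1071 = 1071 - 60048*√2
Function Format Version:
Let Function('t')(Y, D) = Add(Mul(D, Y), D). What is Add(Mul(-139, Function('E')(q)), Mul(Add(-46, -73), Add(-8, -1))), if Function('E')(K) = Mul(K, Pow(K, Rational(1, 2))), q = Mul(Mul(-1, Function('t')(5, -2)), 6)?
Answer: Add(1071, Mul(-60048, Pow(2, Rational(1, 2)))) ≈ -83850.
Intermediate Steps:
Function('t')(Y, D) = Add(D, Mul(D, Y))
q = 72 (q = Mul(Mul(-1, Mul(-2, Add(1, 5))), 6) = Mul(Mul(-1, Mul(-2, 6)), 6) = Mul(Mul(-1, -12), 6) = Mul(12, 6) = 72)
Function('E')(K) = Pow(K, Rational(3, 2))
Add(Mul(-139, Function('E')(q)), Mul(Add(-46, -73), Add(-8, -1))) = Add(Mul(-139, Pow(72, Rational(3, 2))), Mul(Add(-46, -73), Add(-8, -1))) = Add(Mul(-139, Mul(432, Pow(2, Rational(1, 2)))), Mul(-119, -9)) = Add(Mul(-60048, Pow(2, Rational(1, 2))), 1071) = Add(1071, Mul(-60048, Pow(2, Rational(1, 2))))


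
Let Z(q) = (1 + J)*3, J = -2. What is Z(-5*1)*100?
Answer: -300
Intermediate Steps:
Z(q) = -3 (Z(q) = (1 - 2)*3 = -1*3 = -3)
Z(-5*1)*100 = -3*100 = -300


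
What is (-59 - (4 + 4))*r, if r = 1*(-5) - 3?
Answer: 536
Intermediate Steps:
r = -8 (r = -5 - 3 = -8)
(-59 - (4 + 4))*r = (-59 - (4 + 4))*(-8) = (-59 - 1*8)*(-8) = (-59 - 8)*(-8) = -67*(-8) = 536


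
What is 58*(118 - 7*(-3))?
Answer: 8062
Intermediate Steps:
58*(118 - 7*(-3)) = 58*(118 + 21) = 58*139 = 8062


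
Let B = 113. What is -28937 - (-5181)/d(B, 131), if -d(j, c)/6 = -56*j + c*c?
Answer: -3993317/138 ≈ -28937.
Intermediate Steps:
d(j, c) = -6*c**2 + 336*j (d(j, c) = -6*(-56*j + c*c) = -6*(-56*j + c**2) = -6*(c**2 - 56*j) = -6*c**2 + 336*j)
-28937 - (-5181)/d(B, 131) = -28937 - (-5181)/(-6*131**2 + 336*113) = -28937 - (-5181)/(-6*17161 + 37968) = -28937 - (-5181)/(-102966 + 37968) = -28937 - (-5181)/(-64998) = -28937 - (-5181)*(-1)/64998 = -28937 - 1*11/138 = -28937 - 11/138 = -3993317/138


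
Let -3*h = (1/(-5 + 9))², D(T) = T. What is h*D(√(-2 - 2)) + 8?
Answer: 8 - I/24 ≈ 8.0 - 0.041667*I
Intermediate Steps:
h = -1/48 (h = -1/(3*(-5 + 9)²) = -(1/4)²/3 = -(¼)²/3 = -⅓*1/16 = -1/48 ≈ -0.020833)
h*D(√(-2 - 2)) + 8 = -√(-2 - 2)/48 + 8 = -I/24 + 8 = 8 - I/24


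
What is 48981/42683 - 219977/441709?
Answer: 12246070238/18853465247 ≈ 0.64954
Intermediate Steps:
48981/42683 - 219977/441709 = 12246070238/18853465247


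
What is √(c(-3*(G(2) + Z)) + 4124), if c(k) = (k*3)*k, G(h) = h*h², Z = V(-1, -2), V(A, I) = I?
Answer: 14*√26 ≈ 71.386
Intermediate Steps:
Z = -2
G(h) = h³
c(k) = 3*k² (c(k) = (3*k)*k = 3*k²)
√(c(-3*(G(2) + Z)) + 4124) = √(3*(-3*(2³ - 2))² + 4124) = √(3*(-3*(8 - 2))² + 4124) = √(3*(-3*6)² + 4124) = √(3*(-18)² + 4124) = √(3*324 + 4124) = √(972 + 4124) = √5096 = 14*√26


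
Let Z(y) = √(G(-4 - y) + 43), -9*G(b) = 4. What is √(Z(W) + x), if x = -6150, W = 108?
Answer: √(-55350 + 3*√383)/3 ≈ 78.38*I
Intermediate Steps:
G(b) = -4/9 (G(b) = -⅑*4 = -4/9)
Z(y) = √383/3 (Z(y) = √(-4/9 + 43) = √(383/9) = √383/3)
√(Z(W) + x) = √(√383/3 - 6150) = √(-6150 + √383/3)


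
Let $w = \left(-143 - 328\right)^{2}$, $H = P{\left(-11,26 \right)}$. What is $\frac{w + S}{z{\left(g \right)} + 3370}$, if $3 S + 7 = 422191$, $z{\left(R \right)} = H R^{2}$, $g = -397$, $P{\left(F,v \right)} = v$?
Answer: $\frac{362569}{4101204} \approx 0.088405$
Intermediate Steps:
$H = 26$
$w = 221841$ ($w = \left(-471\right)^{2} = 221841$)
$z{\left(R \right)} = 26 R^{2}$
$S = 140728$ ($S = - \frac{7}{3} + \frac{1}{3} \cdot 422191 = - \frac{7}{3} + \frac{422191}{3} = 140728$)
$\frac{w + S}{z{\left(g \right)} + 3370} = \frac{221841 + 140728}{26 \left(-397\right)^{2} + 3370} = \frac{362569}{26 \cdot 157609 + 3370} = \frac{362569}{4097834 + 3370} = \frac{362569}{4101204}$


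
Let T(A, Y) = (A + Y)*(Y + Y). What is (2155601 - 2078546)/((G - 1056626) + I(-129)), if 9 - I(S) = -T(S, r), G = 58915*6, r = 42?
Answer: -1401/12917 ≈ -0.10846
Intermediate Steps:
G = 353490
T(A, Y) = 2*Y*(A + Y) (T(A, Y) = (A + Y)*(2*Y) = 2*Y*(A + Y))
I(S) = 3537 + 84*S (I(S) = 9 - (-1)*2*42*(S + 42) = 9 - (-1)*2*42*(42 + S) = 9 - (-1)*(3528 + 84*S) = 9 - (-3528 - 84*S) = 9 + (3528 + 84*S) = 3537 + 84*S)
(2155601 - 2078546)/((G - 1056626) + I(-129)) = (2155601 - 2078546)/((353490 - 1056626) + (3537 + 84*(-129))) = 77055/(-703136 + (3537 - 10836)) = 77055/(-703136 - 7299) = 77055/(-710435) = 77055*(-1/710435) = -1401/12917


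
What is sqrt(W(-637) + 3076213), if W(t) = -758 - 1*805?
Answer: 5*sqrt(122986) ≈ 1753.5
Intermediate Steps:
W(t) = -1563 (W(t) = -758 - 805 = -1563)
sqrt(W(-637) + 3076213) = sqrt(-1563 + 3076213) = sqrt(3074650) = 5*sqrt(122986)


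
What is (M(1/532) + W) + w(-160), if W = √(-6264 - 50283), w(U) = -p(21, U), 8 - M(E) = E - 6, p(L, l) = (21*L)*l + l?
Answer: 37630487/532 + 3*I*√6283 ≈ 70734.0 + 237.8*I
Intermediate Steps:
p(L, l) = l + 21*L*l (p(L, l) = 21*L*l + l = l + 21*L*l)
M(E) = 14 - E (M(E) = 8 - (E - 6) = 8 - (-6 + E) = 8 + (6 - E) = 14 - E)
w(U) = -442*U (w(U) = -U*(1 + 21*21) = -U*(1 + 441) = -U*442 = -442*U)
W = 3*I*√6283 (W = √(-56547) = 3*I*√6283 ≈ 237.8*I)
(M(1/532) + W) + w(-160) = ((14 - 1/532) + 3*I*√6283) - 442*(-160) = ((14 - 1*1/532) + 3*I*√6283) + 70720 = ((14 - 1/532) + 3*I*√6283) + 70720 = (7447/532 + 3*I*√6283) + 70720 = 37630487/532 + 3*I*√6283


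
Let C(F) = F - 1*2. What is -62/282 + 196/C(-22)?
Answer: -2365/282 ≈ -8.3865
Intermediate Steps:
C(F) = -2 + F (C(F) = F - 2 = -2 + F)
-62/282 + 196/C(-22) = -62/282 + 196/(-2 - 22) = -62*1/282 + 196/(-24) = -31/141 + 196*(-1/24) = -31/141 - 49/6 = -2365/282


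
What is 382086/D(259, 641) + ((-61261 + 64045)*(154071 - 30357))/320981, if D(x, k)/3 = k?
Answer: 261653858538/205748821 ≈ 1271.7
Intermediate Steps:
D(x, k) = 3*k
382086/D(259, 641) + ((-61261 + 64045)*(154071 - 30357))/320981 = 382086/((3*641)) + ((-61261 + 64045)*(154071 - 30357))/320981 = 382086/1923 + (2784*123714)*(1/320981) = 382086*(1/1923) + 344419776*(1/320981) = 127362/641 + 344419776/320981 = 261653858538/205748821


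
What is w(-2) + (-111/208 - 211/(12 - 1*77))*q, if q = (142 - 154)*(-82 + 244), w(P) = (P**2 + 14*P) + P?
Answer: -52991/10 ≈ -5299.1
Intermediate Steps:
w(P) = P**2 + 15*P
q = -1944 (q = -12*162 = -1944)
w(-2) + (-111/208 - 211/(12 - 1*77))*q = -2*(15 - 2) + (-111/208 - 211/(12 - 1*77))*(-1944) = -2*13 + (-111*1/208 - 211/(12 - 77))*(-1944) = -26 + (-111/208 - 211/(-65))*(-1944) = -26 + (-111/208 - 211*(-1/65))*(-1944) = -26 + (-111/208 + 211/65)*(-1944) = -26 + (217/80)*(-1944) = -26 - 52731/10 = -52991/10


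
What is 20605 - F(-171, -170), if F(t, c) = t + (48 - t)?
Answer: 20557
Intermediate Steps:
F(t, c) = 48
20605 - F(-171, -170) = 20605 - 1*48 = 20605 - 48 = 20557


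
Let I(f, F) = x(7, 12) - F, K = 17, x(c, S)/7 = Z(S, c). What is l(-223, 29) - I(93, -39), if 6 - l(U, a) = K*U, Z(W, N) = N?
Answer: 3709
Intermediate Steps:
x(c, S) = 7*c
I(f, F) = 49 - F (I(f, F) = 7*7 - F = 49 - F)
l(U, a) = 6 - 17*U
l(-223, 29) - I(93, -39) = (6 - 17*(-223)) - (49 - 1*(-39)) = (6 + 3791) - (49 + 39) = 3797 - 1*88 = 3797 - 88 = 3709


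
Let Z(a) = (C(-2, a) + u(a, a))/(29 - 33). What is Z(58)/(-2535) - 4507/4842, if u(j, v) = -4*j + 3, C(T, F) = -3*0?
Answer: -7801633/8182980 ≈ -0.95340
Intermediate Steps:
C(T, F) = 0
u(j, v) = 3 - 4*j
Z(a) = -3/4 + a (Z(a) = (0 + (3 - 4*a))/(29 - 33) = (3 - 4*a)/(-4) = (3 - 4*a)*(-1/4) = -3/4 + a)
Z(58)/(-2535) - 4507/4842 = (-3/4 + 58)/(-2535) - 4507/4842 = (229/4)*(-1/2535) - 4507*1/4842 = -229/10140 - 4507/4842 = -7801633/8182980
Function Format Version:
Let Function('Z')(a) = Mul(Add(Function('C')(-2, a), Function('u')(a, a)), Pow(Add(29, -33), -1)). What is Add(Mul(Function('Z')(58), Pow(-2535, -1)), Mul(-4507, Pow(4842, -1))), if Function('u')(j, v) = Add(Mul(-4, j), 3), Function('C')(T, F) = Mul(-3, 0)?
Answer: Rational(-7801633, 8182980) ≈ -0.95340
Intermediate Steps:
Function('C')(T, F) = 0
Function('u')(j, v) = Add(3, Mul(-4, j))
Function('Z')(a) = Add(Rational(-3, 4), a) (Function('Z')(a) = Mul(Add(0, Add(3, Mul(-4, a))), Pow(Add(29, -33), -1)) = Mul(Add(3, Mul(-4, a)), Pow(-4, -1)) = Mul(Add(3, Mul(-4, a)), Rational(-1, 4)) = Add(Rational(-3, 4), a))
Add(Mul(Function('Z')(58), Pow(-2535, -1)), Mul(-4507, Pow(4842, -1))) = Add(Mul(Add(Rational(-3, 4), 58), Pow(-2535, -1)), Mul(-4507, Pow(4842, -1))) = Add(Mul(Rational(229, 4), Rational(-1, 2535)), Mul(-4507, Rational(1, 4842))) = Add(Rational(-229, 10140), Rational(-4507, 4842)) = Rational(-7801633, 8182980)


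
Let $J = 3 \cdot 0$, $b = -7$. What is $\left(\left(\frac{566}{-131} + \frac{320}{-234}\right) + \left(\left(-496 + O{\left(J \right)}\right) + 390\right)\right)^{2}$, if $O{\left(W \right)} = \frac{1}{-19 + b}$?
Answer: $\frac{11729713967689}{939667716} \approx 12483.0$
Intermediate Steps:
$J = 0$
$O{\left(W \right)} = - \frac{1}{26}$ ($O{\left(W \right)} = \frac{1}{-19 - 7} = \frac{1}{-26} = - \frac{1}{26}$)
$\left(\left(\frac{566}{-131} + \frac{320}{-234}\right) + \left(\left(-496 + O{\left(J \right)}\right) + 390\right)\right)^{2} = \left(\left(\frac{566}{-131} + \frac{320}{-234}\right) + \left(\left(-496 - \frac{1}{26}\right) + 390\right)\right)^{2} = \left(\left(566 \left(- \frac{1}{131}\right) + 320 \left(- \frac{1}{234}\right)\right) + \left(- \frac{12897}{26} + 390\right)\right)^{2} = \left(\left(- \frac{566}{131} - \frac{160}{117}\right) - \frac{2757}{26}\right)^{2} = \left(- \frac{87182}{15327} - \frac{2757}{26}\right)^{2} = \left(- \frac{3424867}{30654}\right)^{2} = \frac{11729713967689}{939667716}$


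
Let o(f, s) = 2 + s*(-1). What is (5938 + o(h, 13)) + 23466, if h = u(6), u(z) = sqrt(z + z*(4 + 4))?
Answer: 29393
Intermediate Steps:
u(z) = 3*sqrt(z) (u(z) = sqrt(z + z*8) = sqrt(z + 8*z) = sqrt(9*z) = 3*sqrt(z))
h = 3*sqrt(6) ≈ 7.3485
o(f, s) = 2 - s
(5938 + o(h, 13)) + 23466 = (5938 + (2 - 1*13)) + 23466 = (5938 + (2 - 13)) + 23466 = (5938 - 11) + 23466 = 5927 + 23466 = 29393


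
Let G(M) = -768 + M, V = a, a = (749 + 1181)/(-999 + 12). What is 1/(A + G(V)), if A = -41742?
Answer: -987/41959300 ≈ -2.3523e-5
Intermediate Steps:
a = -1930/987 (a = 1930/(-987) = 1930*(-1/987) = -1930/987 ≈ -1.9554)
V = -1930/987 ≈ -1.9554
1/(A + G(V)) = 1/(-41742 + (-768 - 1930/987)) = 1/(-41742 - 759946/987) = 1/(-41959300/987) = -987/41959300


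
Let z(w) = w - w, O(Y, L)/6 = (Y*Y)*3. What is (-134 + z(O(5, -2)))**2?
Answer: 17956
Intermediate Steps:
O(Y, L) = 18*Y**2 (O(Y, L) = 6*((Y*Y)*3) = 6*(Y**2*3) = 6*(3*Y**2) = 18*Y**2)
z(w) = 0
(-134 + z(O(5, -2)))**2 = (-134 + 0)**2 = (-134)**2 = 17956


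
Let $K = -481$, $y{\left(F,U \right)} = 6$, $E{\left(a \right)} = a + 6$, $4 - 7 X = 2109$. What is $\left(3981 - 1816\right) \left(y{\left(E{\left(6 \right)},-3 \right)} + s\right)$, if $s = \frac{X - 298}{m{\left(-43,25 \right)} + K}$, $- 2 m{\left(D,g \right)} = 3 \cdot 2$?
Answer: $\frac{4825785}{308} \approx 15668.0$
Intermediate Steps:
$X = - \frac{2105}{7}$ ($X = \frac{4}{7} - \frac{2109}{7} = - \frac{2105}{7} \approx -300.71$)
$E{\left(a \right)} = 6 + a$
$m{\left(D,g \right)} = -3$ ($m{\left(D,g \right)} = - \frac{3 \cdot 2}{2} = \left(- \frac{1}{2}\right) 6 = -3$)
$s = \frac{381}{308}$ ($s = \frac{- \frac{2105}{7} - 298}{-3 - 481} = - \frac{4191}{7 \left(-484\right)} = \left(- \frac{4191}{7}\right) \left(- \frac{1}{484}\right) = \frac{381}{308} \approx 1.237$)
$\left(3981 - 1816\right) \left(y{\left(E{\left(6 \right)},-3 \right)} + s\right) = \left(3981 - 1816\right) \left(6 + \frac{381}{308}\right) = 2165 \cdot \frac{2229}{308} = \frac{4825785}{308}$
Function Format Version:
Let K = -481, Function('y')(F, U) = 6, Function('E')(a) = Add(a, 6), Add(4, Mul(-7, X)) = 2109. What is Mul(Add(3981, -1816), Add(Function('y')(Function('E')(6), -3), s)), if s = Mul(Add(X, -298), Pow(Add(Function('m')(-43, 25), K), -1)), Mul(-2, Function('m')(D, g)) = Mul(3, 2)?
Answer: Rational(4825785, 308) ≈ 15668.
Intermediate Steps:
X = Rational(-2105, 7) (X = Add(Rational(4, 7), Mul(Rational(-1, 7), 2109)) = Add(Rational(4, 7), Rational(-2109, 7)) = Rational(-2105, 7) ≈ -300.71)
Function('E')(a) = Add(6, a)
Function('m')(D, g) = -3 (Function('m')(D, g) = Mul(Rational(-1, 2), Mul(3, 2)) = Mul(Rational(-1, 2), 6) = -3)
s = Rational(381, 308) (s = Mul(Add(Rational(-2105, 7), -298), Pow(Add(-3, -481), -1)) = Mul(Rational(-4191, 7), Pow(-484, -1)) = Mul(Rational(-4191, 7), Rational(-1, 484)) = Rational(381, 308) ≈ 1.2370)
Mul(Add(3981, -1816), Add(Function('y')(Function('E')(6), -3), s)) = Mul(Add(3981, -1816), Add(6, Rational(381, 308))) = Mul(2165, Rational(2229, 308)) = Rational(4825785, 308)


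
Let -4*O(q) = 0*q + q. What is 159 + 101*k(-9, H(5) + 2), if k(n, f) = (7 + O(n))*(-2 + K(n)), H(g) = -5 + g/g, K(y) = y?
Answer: -40471/4 ≈ -10118.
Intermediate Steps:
H(g) = -4 (H(g) = -5 + 1 = -4)
O(q) = -q/4 (O(q) = -(0*q + q)/4 = -(0 + q)/4 = -q/4)
k(n, f) = (-2 + n)*(7 - n/4) (k(n, f) = (7 - n/4)*(-2 + n) = (-2 + n)*(7 - n/4))
159 + 101*k(-9, H(5) + 2) = 159 + 101*(-14 - ¼*(-9)² + (15/2)*(-9)) = 159 + 101*(-14 - ¼*81 - 135/2) = 159 + 101*(-14 - 81/4 - 135/2) = 159 + 101*(-407/4) = 159 - 41107/4 = -40471/4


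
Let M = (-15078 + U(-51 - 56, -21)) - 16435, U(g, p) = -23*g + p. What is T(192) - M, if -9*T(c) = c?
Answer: 87155/3 ≈ 29052.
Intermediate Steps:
T(c) = -c/9
U(g, p) = p - 23*g
M = -29073 (M = (-15078 + (-21 - 23*(-51 - 56))) - 16435 = (-15078 + (-21 - 23*(-107))) - 16435 = (-15078 + (-21 + 2461)) - 16435 = (-15078 + 2440) - 16435 = -12638 - 16435 = -29073)
T(192) - M = -⅑*192 - 1*(-29073) = -64/3 + 29073 = 87155/3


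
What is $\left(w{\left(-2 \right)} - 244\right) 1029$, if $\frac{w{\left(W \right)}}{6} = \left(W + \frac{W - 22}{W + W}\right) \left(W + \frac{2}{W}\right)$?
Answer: $-325164$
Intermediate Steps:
$w{\left(W \right)} = 6 \left(W + \frac{2}{W}\right) \left(W + \frac{-22 + W}{2 W}\right)$ ($w{\left(W \right)} = 6 \left(W + \frac{W - 22}{W + W}\right) \left(W + \frac{2}{W}\right) = 6 \left(W + \frac{-22 + W}{2 W}\right) \left(W + \frac{2}{W}\right) = 6 \left(W + \frac{2}{W}\right) \left(W + \frac{-22 + W}{2 W}\right)$)
$\left(w{\left(-2 \right)} - 244\right) 1029 = \left(\left(-54 - \frac{132}{4} + 3 \left(-2\right) + \frac{6}{-2} + 6 \left(-2\right)^{2}\right) - 244\right) 1029 = \left(\left(-54 - 33 - 6 + 6 \left(- \frac{1}{2}\right) + 6 \cdot 4\right) - 244\right) 1029 = \left(\left(-54 - 33 - 6 - 3 + 24\right) - 244\right) 1029 = \left(-72 - 244\right) 1029 = \left(-316\right) 1029 = -325164$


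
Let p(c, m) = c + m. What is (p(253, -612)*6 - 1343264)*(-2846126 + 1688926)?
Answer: 1556917709600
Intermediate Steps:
(p(253, -612)*6 - 1343264)*(-2846126 + 1688926) = ((253 - 612)*6 - 1343264)*(-2846126 + 1688926) = (-359*6 - 1343264)*(-1157200) = (-2154 - 1343264)*(-1157200) = -1345418*(-1157200) = 1556917709600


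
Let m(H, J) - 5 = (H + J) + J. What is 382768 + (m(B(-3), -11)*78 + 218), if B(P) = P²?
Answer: 382362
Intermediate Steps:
m(H, J) = 5 + H + 2*J (m(H, J) = 5 + ((H + J) + J) = 5 + (H + 2*J) = 5 + H + 2*J)
382768 + (m(B(-3), -11)*78 + 218) = 382768 + ((5 + (-3)² + 2*(-11))*78 + 218) = 382768 + ((5 + 9 - 22)*78 + 218) = 382768 + (-8*78 + 218) = 382768 + (-624 + 218) = 382768 - 406 = 382362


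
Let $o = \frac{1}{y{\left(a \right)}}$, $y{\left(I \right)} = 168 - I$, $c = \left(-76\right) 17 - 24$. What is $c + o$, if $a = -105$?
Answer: $- \frac{359267}{273} \approx -1316.0$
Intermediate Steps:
$c = -1316$ ($c = -1292 - 24 = -1316$)
$o = \frac{1}{273}$ ($o = \frac{1}{168 - -105} = \frac{1}{168 + 105} = \frac{1}{273} \approx 0.003663$)
$c + o = -1316 + \frac{1}{273} = - \frac{359267}{273}$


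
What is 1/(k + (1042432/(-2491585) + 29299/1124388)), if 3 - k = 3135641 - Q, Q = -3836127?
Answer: -2801508274980/19531458437813022401 ≈ -1.4344e-7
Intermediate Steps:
k = -6971765 (k = 3 - (3135641 - 1*(-3836127)) = 3 - (3135641 + 3836127) = 3 - 1*6971768 = 3 - 6971768 = -6971765)
1/(k + (1042432/(-2491585) + 29299/1124388)) = 1/(-6971765 + (1042432/(-2491585) + 29299/1124388)) = 1/(-6971765 + (1042432*(-1/2491585) + 29299*(1/1124388))) = 1/(-6971765 + (-1042432/2491585 + 29299/1124388)) = 1/(-6971765 - 1099097082701/2801508274980) = 1/(-19531458437813022401/2801508274980) = -2801508274980/19531458437813022401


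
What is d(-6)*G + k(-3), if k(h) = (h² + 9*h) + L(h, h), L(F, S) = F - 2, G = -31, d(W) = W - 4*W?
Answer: -581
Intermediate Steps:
d(W) = -3*W
L(F, S) = -2 + F
k(h) = -2 + h² + 10*h (k(h) = (h² + 9*h) + (-2 + h) = -2 + h² + 10*h)
d(-6)*G + k(-3) = -3*(-6)*(-31) + (-2 + (-3)² + 10*(-3)) = 18*(-31) + (-2 + 9 - 30) = -558 - 23 = -581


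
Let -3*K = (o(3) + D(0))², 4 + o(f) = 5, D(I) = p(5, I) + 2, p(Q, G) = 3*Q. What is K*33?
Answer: -3564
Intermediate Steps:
D(I) = 17 (D(I) = 3*5 + 2 = 15 + 2 = 17)
o(f) = 1 (o(f) = -4 + 5 = 1)
K = -108 (K = -(1 + 17)²/3 = -⅓*18² = -⅓*324 = -108)
K*33 = -108*33 = -3564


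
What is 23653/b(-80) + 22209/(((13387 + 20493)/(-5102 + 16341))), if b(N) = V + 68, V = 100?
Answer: 34687769/4620 ≈ 7508.2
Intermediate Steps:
b(N) = 168 (b(N) = 100 + 68 = 168)
23653/b(-80) + 22209/(((13387 + 20493)/(-5102 + 16341))) = 23653/168 + 22209/(((13387 + 20493)/(-5102 + 16341))) = 23653*(1/168) + 22209/((33880/11239)) = 3379/24 + 22209/((33880*(1/11239))) = 3379/24 + 22209/(33880/11239) = 3379/24 + 22209*(11239/33880) = 3379/24 + 22691541/3080 = 34687769/4620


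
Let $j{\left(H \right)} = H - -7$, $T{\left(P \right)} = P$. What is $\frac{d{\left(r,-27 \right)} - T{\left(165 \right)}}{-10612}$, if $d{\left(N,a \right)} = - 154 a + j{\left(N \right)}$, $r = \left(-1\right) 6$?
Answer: $- \frac{1997}{5306} \approx -0.37637$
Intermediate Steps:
$j{\left(H \right)} = 7 + H$ ($j{\left(H \right)} = H + 7 = 7 + H$)
$r = -6$
$d{\left(N,a \right)} = 7 + N - 154 a$ ($d{\left(N,a \right)} = - 154 a + \left(7 + N\right) = 7 + N - 154 a$)
$\frac{d{\left(r,-27 \right)} - T{\left(165 \right)}}{-10612} = \frac{\left(7 - 6 - -4158\right) - 165}{-10612} = \left(\left(7 - 6 + 4158\right) - 165\right) \left(- \frac{1}{10612}\right) = \left(4159 - 165\right) \left(- \frac{1}{10612}\right) = 3994 \left(- \frac{1}{10612}\right) = - \frac{1997}{5306}$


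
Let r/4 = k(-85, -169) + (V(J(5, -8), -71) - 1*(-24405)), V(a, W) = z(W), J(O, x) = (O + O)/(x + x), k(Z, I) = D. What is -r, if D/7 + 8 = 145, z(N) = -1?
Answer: -101452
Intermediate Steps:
D = 959 (D = -56 + 7*145 = -56 + 1015 = 959)
k(Z, I) = 959
J(O, x) = O/x (J(O, x) = (2*O)/((2*x)) = (2*O)*(1/(2*x)) = O/x)
V(a, W) = -1
r = 101452 (r = 4*(959 + (-1 - 1*(-24405))) = 4*(959 + (-1 + 24405)) = 4*(959 + 24404) = 4*25363 = 101452)
-r = -1*101452 = -101452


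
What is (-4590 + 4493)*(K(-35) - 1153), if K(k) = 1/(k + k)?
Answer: 7828967/70 ≈ 1.1184e+5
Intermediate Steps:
K(k) = 1/(2*k)
(-4590 + 4493)*(K(-35) - 1153) = (-4590 + 4493)*((1/2)/(-35) - 1153) = -97*((1/2)*(-1/35) - 1153) = -97*(-1/70 - 1153) = -97*(-80711/70) = 7828967/70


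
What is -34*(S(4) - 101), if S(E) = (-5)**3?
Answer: 7684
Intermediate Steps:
S(E) = -125
-34*(S(4) - 101) = -34*(-125 - 101) = -34*(-226) = 7684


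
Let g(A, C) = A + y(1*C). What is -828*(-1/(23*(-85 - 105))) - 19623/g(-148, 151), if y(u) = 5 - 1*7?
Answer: 124099/950 ≈ 130.63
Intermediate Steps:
y(u) = -2 (y(u) = 5 - 7 = -2)
g(A, C) = -2 + A (g(A, C) = A - 2 = -2 + A)
-828*(-1/(23*(-85 - 105))) - 19623/g(-148, 151) = -828*(-1/(23*(-85 - 105))) - 19623/(-2 - 148) = -828/((-23*(-190))) - 19623/(-150) = -828/4370 - 19623*(-1/150) = -828*1/4370 + 6541/50 = -18/95 + 6541/50 = 124099/950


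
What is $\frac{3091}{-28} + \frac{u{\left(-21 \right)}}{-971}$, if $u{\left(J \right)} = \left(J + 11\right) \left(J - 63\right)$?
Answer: $- \frac{3024881}{27188} \approx -111.26$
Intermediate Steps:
$u{\left(J \right)} = \left(-63 + J\right) \left(11 + J\right)$ ($u{\left(J \right)} = \left(11 + J\right) \left(-63 + J\right) = \left(-63 + J\right) \left(11 + J\right)$)
$\frac{3091}{-28} + \frac{u{\left(-21 \right)}}{-971} = \frac{3091}{-28} + \frac{-693 + \left(-21\right)^{2} - -1092}{-971} = 3091 \left(- \frac{1}{28}\right) + \left(-693 + 441 + 1092\right) \left(- \frac{1}{971}\right) = - \frac{3091}{28} + 840 \left(- \frac{1}{971}\right) = - \frac{3091}{28} - \frac{840}{971} = - \frac{3024881}{27188}$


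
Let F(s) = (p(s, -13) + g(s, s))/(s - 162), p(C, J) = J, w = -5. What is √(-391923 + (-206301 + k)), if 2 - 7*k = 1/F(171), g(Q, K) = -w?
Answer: I*√469007266/28 ≈ 773.45*I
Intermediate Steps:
g(Q, K) = 5 (g(Q, K) = -1*(-5) = 5)
F(s) = -8/(-162 + s) (F(s) = (-13 + 5)/(s - 162) = -8/(-162 + s))
k = 25/56 (k = 2/7 - 1/(7*((-8/(-162 + 171)))) = 2/7 - 1/(7*((-8/9))) = 2/7 - 1/(7*((-8*⅑))) = 2/7 - 1/(7*(-8/9)) = 2/7 - ⅐*(-9/8) = 2/7 + 9/56 = 25/56 ≈ 0.44643)
√(-391923 + (-206301 + k)) = √(-391923 + (-206301 + 25/56)) = √(-391923 - 11552831/56) = √(-33500519/56) = I*√469007266/28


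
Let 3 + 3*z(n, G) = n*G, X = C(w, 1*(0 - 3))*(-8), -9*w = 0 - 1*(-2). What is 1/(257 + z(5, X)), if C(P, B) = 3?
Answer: 1/216 ≈ 0.0046296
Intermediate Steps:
w = -2/9 (w = -(0 - 1*(-2))/9 = -(0 + 2)/9 = -1/9*2 = -2/9 ≈ -0.22222)
X = -24 (X = 3*(-8) = -24)
z(n, G) = -1 + G*n/3 (z(n, G) = -1 + (n*G)/3 = -1 + (G*n)/3 = -1 + G*n/3)
1/(257 + z(5, X)) = 1/(257 + (-1 + (1/3)*(-24)*5)) = 1/(257 + (-1 - 40)) = 1/(257 - 41) = 1/216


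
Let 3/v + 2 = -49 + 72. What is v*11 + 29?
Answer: 214/7 ≈ 30.571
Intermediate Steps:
v = 1/7 (v = 3/(-2 + (-49 + 72)) = 3/(-2 + 23) = 3/21 = 3*(1/21) = 1/7 ≈ 0.14286)
v*11 + 29 = (1/7)*11 + 29 = 11/7 + 29 = 214/7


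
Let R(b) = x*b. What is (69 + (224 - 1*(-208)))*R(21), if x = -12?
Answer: -126252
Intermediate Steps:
R(b) = -12*b
(69 + (224 - 1*(-208)))*R(21) = (69 + (224 - 1*(-208)))*(-12*21) = (69 + (224 + 208))*(-252) = (69 + 432)*(-252) = 501*(-252) = -126252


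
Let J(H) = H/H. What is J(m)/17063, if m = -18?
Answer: 1/17063 ≈ 5.8606e-5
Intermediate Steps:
J(H) = 1
J(m)/17063 = 1/17063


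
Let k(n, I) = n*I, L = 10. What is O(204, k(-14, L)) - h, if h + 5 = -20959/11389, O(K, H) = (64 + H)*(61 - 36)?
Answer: -21561196/11389 ≈ -1893.2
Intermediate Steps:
k(n, I) = I*n
O(K, H) = 1600 + 25*H (O(K, H) = (64 + H)*25 = 1600 + 25*H)
h = -77904/11389 (h = -5 - 20959/11389 = -77904/11389 ≈ -6.8403)
O(204, k(-14, L)) - h = (1600 + 25*(10*(-14))) - 1*(-77904/11389) = (1600 + 25*(-140)) + 77904/11389 = (1600 - 3500) + 77904/11389 = -1900 + 77904/11389 = -21561196/11389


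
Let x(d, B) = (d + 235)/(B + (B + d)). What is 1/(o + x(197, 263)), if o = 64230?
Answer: 241/15479574 ≈ 1.5569e-5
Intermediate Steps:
x(d, B) = (235 + d)/(d + 2*B)
1/(o + x(197, 263)) = 1/(64230 + (235 + 197)/(197 + 2*263)) = 1/(64230 + 432/(197 + 526)) = 1/(64230 + 432/723) = 1/(64230 + (1/723)*432) = 1/(64230 + 144/241) = 1/(15479574/241) = 241/15479574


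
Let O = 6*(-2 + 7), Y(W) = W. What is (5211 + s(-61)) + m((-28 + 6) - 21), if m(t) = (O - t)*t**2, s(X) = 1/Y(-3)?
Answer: 420563/3 ≈ 1.4019e+5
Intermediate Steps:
s(X) = -1/3 (s(X) = 1/(-3) = -1/3)
O = 30 (O = 6*5 = 30)
m(t) = t**2*(30 - t) (m(t) = (30 - t)*t**2 = t**2*(30 - t))
(5211 + s(-61)) + m((-28 + 6) - 21) = (5211 - 1/3) + ((-28 + 6) - 21)**2*(30 - ((-28 + 6) - 21)) = 15632/3 + (-22 - 21)**2*(30 - (-22 - 21)) = 15632/3 + (-43)**2*(30 - 1*(-43)) = 15632/3 + 1849*(30 + 43) = 15632/3 + 1849*73 = 15632/3 + 134977 = 420563/3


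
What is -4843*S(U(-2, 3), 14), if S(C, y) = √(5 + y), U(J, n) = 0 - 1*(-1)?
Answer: -4843*√19 ≈ -21110.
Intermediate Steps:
U(J, n) = 1 (U(J, n) = 0 + 1 = 1)
-4843*S(U(-2, 3), 14) = -4843*√(5 + 14) = -4843*√19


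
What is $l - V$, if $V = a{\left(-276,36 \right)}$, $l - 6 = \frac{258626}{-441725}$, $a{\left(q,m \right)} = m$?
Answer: $- \frac{13510376}{441725} \approx -30.585$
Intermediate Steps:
$l = \frac{2391724}{441725}$ ($l = 6 + \frac{258626}{-441725} = 6 + 258626 \left(- \frac{1}{441725}\right) = 6 - \frac{258626}{441725} = \frac{2391724}{441725} \approx 5.4145$)
$V = 36$
$l - V = \frac{2391724}{441725} - 36 = - \frac{13510376}{441725}$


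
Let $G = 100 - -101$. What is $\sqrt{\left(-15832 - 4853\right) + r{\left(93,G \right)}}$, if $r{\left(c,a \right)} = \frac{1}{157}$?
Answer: $\frac{2 i \sqrt{127466102}}{157} \approx 143.82 i$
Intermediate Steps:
$G = 201$ ($G = 100 + 101 = 201$)
$r{\left(c,a \right)} = \frac{1}{157}$
$\sqrt{\left(-15832 - 4853\right) + r{\left(93,G \right)}} = \sqrt{\left(-15832 - 4853\right) + \frac{1}{157}} = \sqrt{-20685 + \frac{1}{157}} = \sqrt{- \frac{3247544}{157}} = \frac{2 i \sqrt{127466102}}{157}$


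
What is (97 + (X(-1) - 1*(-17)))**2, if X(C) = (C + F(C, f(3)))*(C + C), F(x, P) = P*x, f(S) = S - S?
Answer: 13456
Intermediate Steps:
f(S) = 0
X(C) = 2*C**2 (X(C) = (C + 0*C)*(C + C) = (C + 0)*(2*C) = C*(2*C) = 2*C**2)
(97 + (X(-1) - 1*(-17)))**2 = (97 + (2*(-1)**2 - 1*(-17)))**2 = (97 + (2*1 + 17))**2 = (97 + (2 + 17))**2 = (97 + 19)**2 = 116**2 = 13456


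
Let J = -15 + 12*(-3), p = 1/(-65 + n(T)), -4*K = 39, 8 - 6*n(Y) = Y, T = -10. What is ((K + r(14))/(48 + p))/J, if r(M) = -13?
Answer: 403/43350 ≈ 0.0092964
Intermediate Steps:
n(Y) = 4/3 - Y/6
K = -39/4 (K = -¼*39 = -39/4 ≈ -9.7500)
p = -1/62 (p = 1/(-65 + (4/3 - ⅙*(-10))) = 1/(-65 + (4/3 + 5/3)) = 1/(-65 + 3) = 1/(-62) = -1/62 ≈ -0.016129)
J = -51 (J = -15 - 36 = -51)
((K + r(14))/(48 + p))/J = ((-39/4 - 13)/(48 - 1/62))/(-51) = -91/(4*2975/62)*(-1/51) = -91/4*62/2975*(-1/51) = -403/850*(-1/51) = 403/43350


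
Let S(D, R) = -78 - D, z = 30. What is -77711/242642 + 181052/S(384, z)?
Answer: -21983360933/56050302 ≈ -392.21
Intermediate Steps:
-77711/242642 + 181052/S(384, z) = -77711/242642 + 181052/(-78 - 1*384) = -77711*1/242642 + 181052/(-78 - 384) = -77711/242642 + 181052/(-462) = -77711/242642 + 181052*(-1/462) = -77711/242642 - 90526/231 = -21983360933/56050302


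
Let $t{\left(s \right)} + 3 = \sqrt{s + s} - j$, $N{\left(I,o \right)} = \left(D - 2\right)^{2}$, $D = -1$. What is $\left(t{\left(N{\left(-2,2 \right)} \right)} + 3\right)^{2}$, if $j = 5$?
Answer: $43 - 30 \sqrt{2} \approx 0.57359$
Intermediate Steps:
$N{\left(I,o \right)} = 9$ ($N{\left(I,o \right)} = \left(-1 - 2\right)^{2} = \left(-3\right)^{2} = 9$)
$t{\left(s \right)} = -8 + \sqrt{2} \sqrt{s}$ ($t{\left(s \right)} = -3 + \left(\sqrt{s + s} - 5\right) = -3 + \left(\sqrt{2 s} - 5\right) = -3 + \left(\sqrt{2} \sqrt{s} - 5\right) = -3 + \left(-5 + \sqrt{2} \sqrt{s}\right) = -8 + \sqrt{2} \sqrt{s}$)
$\left(t{\left(N{\left(-2,2 \right)} \right)} + 3\right)^{2} = \left(\left(-8 + \sqrt{2} \sqrt{9}\right) + 3\right)^{2} = \left(\left(-8 + \sqrt{2} \cdot 3\right) + 3\right)^{2} = \left(\left(-8 + 3 \sqrt{2}\right) + 3\right)^{2} = \left(-5 + 3 \sqrt{2}\right)^{2}$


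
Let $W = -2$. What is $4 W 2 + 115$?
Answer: $99$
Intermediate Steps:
$4 W 2 + 115 = 4 \left(\left(-2\right) 2\right) + 115 = 4 \left(-4\right) + 115 = -16 + 115 = 99$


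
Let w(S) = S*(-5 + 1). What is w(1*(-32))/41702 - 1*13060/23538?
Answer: -135403814/245395419 ≈ -0.55178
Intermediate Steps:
w(S) = -4*S (w(S) = S*(-4) = -4*S)
w(1*(-32))/41702 - 1*13060/23538 = -4*(-32)/41702 - 1*13060/23538 = -4*(-32)*(1/41702) - 13060*1/23538 = 128*(1/41702) - 6530/11769 = 64/20851 - 6530/11769 = -135403814/245395419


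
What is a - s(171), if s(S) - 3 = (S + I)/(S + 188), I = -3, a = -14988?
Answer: -5381937/359 ≈ -14991.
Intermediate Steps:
s(S) = 3 + (-3 + S)/(188 + S) (s(S) = 3 + (S - 3)/(S + 188) = 3 + (-3 + S)/(188 + S))
a - s(171) = -14988 - (561 + 4*171)/(188 + 171) = -14988 - (561 + 684)/359 = -14988 - 1245/359 = -5381937/359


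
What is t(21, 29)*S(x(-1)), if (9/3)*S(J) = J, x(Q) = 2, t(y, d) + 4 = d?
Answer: 50/3 ≈ 16.667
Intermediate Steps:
t(y, d) = -4 + d
S(J) = J/3
t(21, 29)*S(x(-1)) = (-4 + 29)*((⅓)*2) = 25*(⅔) = 50/3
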